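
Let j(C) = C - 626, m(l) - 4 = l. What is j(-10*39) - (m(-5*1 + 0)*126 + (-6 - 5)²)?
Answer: -1011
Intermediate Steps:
m(l) = 4 + l
j(C) = -626 + C
j(-10*39) - (m(-5*1 + 0)*126 + (-6 - 5)²) = (-626 - 10*39) - ((4 + (-5*1 + 0))*126 + (-6 - 5)²) = (-626 - 390) - ((4 + (-5 + 0))*126 + (-11)²) = -1016 - ((4 - 5)*126 + 121) = -1016 - (-1*126 + 121) = -1016 - (-126 + 121) = -1016 - 1*(-5) = -1016 + 5 = -1011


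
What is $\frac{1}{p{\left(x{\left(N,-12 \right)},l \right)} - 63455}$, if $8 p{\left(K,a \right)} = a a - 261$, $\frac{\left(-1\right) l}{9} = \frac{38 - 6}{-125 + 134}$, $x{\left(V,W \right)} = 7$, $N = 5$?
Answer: $- \frac{8}{506877} \approx -1.5783 \cdot 10^{-5}$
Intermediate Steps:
$l = -32$ ($l = - 9 \frac{38 - 6}{-125 + 134} = - 9 \cdot \frac{32}{9} = - 9 \cdot 32 \cdot \frac{1}{9} = \left(-9\right) \frac{32}{9} = -32$)
$p{\left(K,a \right)} = - \frac{261}{8} + \frac{a^{2}}{8}$ ($p{\left(K,a \right)} = \frac{a a - 261}{8} = \frac{a^{2} - 261}{8} = \frac{-261 + a^{2}}{8} = - \frac{261}{8} + \frac{a^{2}}{8}$)
$\frac{1}{p{\left(x{\left(N,-12 \right)},l \right)} - 63455} = \frac{1}{\left(- \frac{261}{8} + \frac{\left(-32\right)^{2}}{8}\right) - 63455} = \frac{1}{\left(- \frac{261}{8} + \frac{1}{8} \cdot 1024\right) - 63455} = \frac{1}{\left(- \frac{261}{8} + 128\right) - 63455} = \frac{1}{\frac{763}{8} - 63455} = \frac{1}{- \frac{506877}{8}} = - \frac{8}{506877}$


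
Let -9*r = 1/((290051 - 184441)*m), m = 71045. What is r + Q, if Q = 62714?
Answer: 4234923526403699/67527562050 ≈ 62714.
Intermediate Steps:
r = -1/67527562050 (r = -1/(9*(290051 - 184441)*71045) = -1/(9*105610*71045) = -1/(950490*71045) = -1/9*1/7503062450 = -1/67527562050 ≈ -1.4809e-11)
r + Q = -1/67527562050 + 62714 = 4234923526403699/67527562050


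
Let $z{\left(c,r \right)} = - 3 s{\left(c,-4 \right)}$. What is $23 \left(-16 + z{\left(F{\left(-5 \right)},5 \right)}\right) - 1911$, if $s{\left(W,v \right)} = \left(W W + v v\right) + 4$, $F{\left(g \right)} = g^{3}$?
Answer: $-1081784$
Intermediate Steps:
$s{\left(W,v \right)} = 4 + W^{2} + v^{2}$ ($s{\left(W,v \right)} = \left(W^{2} + v^{2}\right) + 4 = 4 + W^{2} + v^{2}$)
$z{\left(c,r \right)} = -60 - 3 c^{2}$ ($z{\left(c,r \right)} = - 3 \left(4 + c^{2} + \left(-4\right)^{2}\right) = - 3 \left(4 + c^{2} + 16\right) = - 3 \left(20 + c^{2}\right) = -60 - 3 c^{2}$)
$23 \left(-16 + z{\left(F{\left(-5 \right)},5 \right)}\right) - 1911 = 23 \left(-16 - \left(60 + 3 \left(\left(-5\right)^{3}\right)^{2}\right)\right) - 1911 = 23 \left(-16 - \left(60 + 3 \left(-125\right)^{2}\right)\right) - 1911 = 23 \left(-16 - 46935\right) - 1911 = 23 \left(-46951\right) - 1911 = -1079873 - 1911 = -1081784$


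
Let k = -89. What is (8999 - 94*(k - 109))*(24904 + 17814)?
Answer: 1179486698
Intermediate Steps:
(8999 - 94*(k - 109))*(24904 + 17814) = (8999 - 94*(-89 - 109))*(24904 + 17814) = (8999 - 94*(-198))*42718 = (8999 + 18612)*42718 = 27611*42718 = 1179486698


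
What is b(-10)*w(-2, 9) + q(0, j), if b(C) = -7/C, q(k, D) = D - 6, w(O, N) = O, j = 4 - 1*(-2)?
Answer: -7/5 ≈ -1.4000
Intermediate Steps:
j = 6 (j = 4 + 2 = 6)
q(k, D) = -6 + D
b(-10)*w(-2, 9) + q(0, j) = -7/(-10)*(-2) + (-6 + 6) = -7*(-⅒)*(-2) + 0 = (7/10)*(-2) + 0 = -7/5 + 0 = -7/5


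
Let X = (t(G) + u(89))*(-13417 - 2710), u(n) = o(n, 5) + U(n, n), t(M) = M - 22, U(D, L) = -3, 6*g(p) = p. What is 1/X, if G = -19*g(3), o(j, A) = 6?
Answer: 2/919239 ≈ 2.1757e-6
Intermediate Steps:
g(p) = p/6
G = -19/2 (G = -19*3/6 = -19*½ = -19/2 ≈ -9.5000)
t(M) = -22 + M
u(n) = 3 (u(n) = 6 - 3 = 3)
X = 919239/2 (X = ((-22 - 19/2) + 3)*(-13417 - 2710) = (-63/2 + 3)*(-16127) = -57/2*(-16127) = 919239/2 ≈ 4.5962e+5)
1/X = 1/(919239/2) = 2/919239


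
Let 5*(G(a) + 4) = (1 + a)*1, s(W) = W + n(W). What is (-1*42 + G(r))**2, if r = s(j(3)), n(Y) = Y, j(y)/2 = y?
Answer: 47089/25 ≈ 1883.6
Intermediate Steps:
j(y) = 2*y
s(W) = 2*W (s(W) = W + W = 2*W)
r = 12 (r = 2*(2*3) = 2*6 = 12)
G(a) = -19/5 + a/5 (G(a) = -4 + ((1 + a)*1)/5 = -4 + (1 + a)/5 = -4 + (1/5 + a/5) = -19/5 + a/5)
(-1*42 + G(r))**2 = (-1*42 + (-19/5 + (1/5)*12))**2 = (-42 + (-19/5 + 12/5))**2 = (-42 - 7/5)**2 = (-217/5)**2 = 47089/25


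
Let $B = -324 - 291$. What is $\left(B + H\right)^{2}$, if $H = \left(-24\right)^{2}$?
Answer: $1521$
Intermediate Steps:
$B = -615$
$H = 576$
$\left(B + H\right)^{2} = \left(-615 + 576\right)^{2} = \left(-39\right)^{2} = 1521$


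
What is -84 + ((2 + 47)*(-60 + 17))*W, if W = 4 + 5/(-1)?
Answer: 2023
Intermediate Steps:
W = -1 (W = 4 - 1*5 = 4 - 5 = -1)
-84 + ((2 + 47)*(-60 + 17))*W = -84 + ((2 + 47)*(-60 + 17))*(-1) = -84 + (49*(-43))*(-1) = -84 - 2107*(-1) = -84 + 2107 = 2023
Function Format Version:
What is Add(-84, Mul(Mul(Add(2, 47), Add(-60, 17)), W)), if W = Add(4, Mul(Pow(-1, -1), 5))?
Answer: 2023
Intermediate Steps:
W = -1 (W = Add(4, Mul(-1, 5)) = Add(4, -5) = -1)
Add(-84, Mul(Mul(Add(2, 47), Add(-60, 17)), W)) = Add(-84, Mul(Mul(Add(2, 47), Add(-60, 17)), -1)) = Add(-84, Mul(Mul(49, -43), -1)) = Add(-84, Mul(-2107, -1)) = Add(-84, 2107) = 2023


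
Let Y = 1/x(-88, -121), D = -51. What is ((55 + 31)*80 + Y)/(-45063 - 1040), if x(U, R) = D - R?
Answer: -481601/3227210 ≈ -0.14923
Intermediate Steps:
x(U, R) = -51 - R
Y = 1/70 (Y = 1/(-51 - 1*(-121)) = 1/(-51 + 121) = 1/70 ≈ 0.014286)
((55 + 31)*80 + Y)/(-45063 - 1040) = ((55 + 31)*80 + 1/70)/(-45063 - 1040) = (86*80 + 1/70)/(-46103) = (6880 + 1/70)*(-1/46103) = (481601/70)*(-1/46103) = -481601/3227210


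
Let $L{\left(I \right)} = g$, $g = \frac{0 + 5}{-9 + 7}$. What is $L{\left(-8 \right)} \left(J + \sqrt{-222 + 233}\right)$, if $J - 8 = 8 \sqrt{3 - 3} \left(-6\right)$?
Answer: $-20 - \frac{5 \sqrt{11}}{2} \approx -28.292$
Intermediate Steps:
$J = 8$ ($J = 8 + 8 \sqrt{3 - 3} \left(-6\right) = 8 + 8 \sqrt{0} \left(-6\right) = 8 + 8 \cdot 0 \left(-6\right) = 8 + 0 \left(-6\right) = 8 + 0 = 8$)
$g = - \frac{5}{2}$ ($g = \frac{5}{-2} = 5 \left(- \frac{1}{2}\right) = - \frac{5}{2} \approx -2.5$)
$L{\left(I \right)} = - \frac{5}{2}$
$L{\left(-8 \right)} \left(J + \sqrt{-222 + 233}\right) = - \frac{5 \left(8 + \sqrt{-222 + 233}\right)}{2} = - \frac{5 \left(8 + \sqrt{11}\right)}{2} = -20 - \frac{5 \sqrt{11}}{2}$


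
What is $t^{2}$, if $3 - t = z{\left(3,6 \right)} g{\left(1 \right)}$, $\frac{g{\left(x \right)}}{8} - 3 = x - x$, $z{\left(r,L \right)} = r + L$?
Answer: $45369$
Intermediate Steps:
$z{\left(r,L \right)} = L + r$
$g{\left(x \right)} = 24$ ($g{\left(x \right)} = 24 + 8 \left(x - x\right) = 24 + 8 \cdot 0 = 24 + 0 = 24$)
$t = -213$ ($t = 3 - \left(6 + 3\right) 24 = 3 - 9 \cdot 24 = 3 - 216 = -213$)
$t^{2} = \left(-213\right)^{2} = 45369$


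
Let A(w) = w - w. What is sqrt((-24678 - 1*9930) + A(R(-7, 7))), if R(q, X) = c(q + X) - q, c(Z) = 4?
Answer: 4*I*sqrt(2163) ≈ 186.03*I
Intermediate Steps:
R(q, X) = 4 - q
A(w) = 0
sqrt((-24678 - 1*9930) + A(R(-7, 7))) = sqrt((-24678 - 1*9930) + 0) = sqrt((-24678 - 9930) + 0) = sqrt(-34608 + 0) = sqrt(-34608) = 4*I*sqrt(2163)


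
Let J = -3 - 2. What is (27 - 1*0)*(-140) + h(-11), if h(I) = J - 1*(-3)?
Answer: -3782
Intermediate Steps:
J = -5
h(I) = -2 (h(I) = -5 - 1*(-3) = -5 + 3 = -2)
(27 - 1*0)*(-140) + h(-11) = (27 - 1*0)*(-140) - 2 = (27 + 0)*(-140) - 2 = 27*(-140) - 2 = -3780 - 2 = -3782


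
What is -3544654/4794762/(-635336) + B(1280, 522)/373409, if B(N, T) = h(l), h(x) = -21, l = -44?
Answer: -31324188702593/568755100985069544 ≈ -5.5075e-5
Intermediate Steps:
B(N, T) = -21
-3544654/4794762/(-635336) + B(1280, 522)/373409 = -3544654/4794762/(-635336) - 21/373409 = -3544654*1/4794762*(-1/635336) - 21*1/373409 = -1772327/2397381*(-1/635336) - 21/373409 = 1772327/1523142455016 - 21/373409 = -31324188702593/568755100985069544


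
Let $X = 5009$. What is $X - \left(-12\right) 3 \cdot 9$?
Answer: $5333$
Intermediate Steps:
$X - \left(-12\right) 3 \cdot 9 = 5009 - \left(-12\right) 3 \cdot 9 = 5009 - \left(-36\right) 9 = 5009 - -324 = 5009 + 324 = 5333$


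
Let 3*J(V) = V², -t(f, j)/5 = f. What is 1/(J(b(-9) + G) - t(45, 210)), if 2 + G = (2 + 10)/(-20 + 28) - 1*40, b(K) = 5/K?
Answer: 972/764821 ≈ 0.0012709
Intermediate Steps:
t(f, j) = -5*f
G = -81/2 (G = -2 + ((2 + 10)/(-20 + 28) - 1*40) = -2 + (12/8 - 40) = -2 + (12*(⅛) - 40) = -2 + (3/2 - 40) = -2 - 77/2 = -81/2 ≈ -40.500)
J(V) = V²/3
1/(J(b(-9) + G) - t(45, 210)) = 1/((5/(-9) - 81/2)²/3 - (-5)*45) = 1/((5*(-⅑) - 81/2)²/3 - 1*(-225)) = 1/((-5/9 - 81/2)²/3 + 225) = 1/((-739/18)²/3 + 225) = 1/((⅓)*(546121/324) + 225) = 1/(546121/972 + 225) = 1/(764821/972) = 972/764821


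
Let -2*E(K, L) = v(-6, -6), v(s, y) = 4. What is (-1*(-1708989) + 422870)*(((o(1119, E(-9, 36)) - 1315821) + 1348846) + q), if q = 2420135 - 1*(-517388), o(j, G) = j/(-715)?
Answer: 4527942098893159/715 ≈ 6.3328e+12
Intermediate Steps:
E(K, L) = -2 (E(K, L) = -½*4 = -2)
o(j, G) = -j/715 (o(j, G) = j*(-1/715) = -j/715)
q = 2937523 (q = 2420135 + 517388 = 2937523)
(-1*(-1708989) + 422870)*(((o(1119, E(-9, 36)) - 1315821) + 1348846) + q) = (-1*(-1708989) + 422870)*(((-1/715*1119 - 1315821) + 1348846) + 2937523) = (1708989 + 422870)*(((-1119/715 - 1315821) + 1348846) + 2937523) = 2131859*((-940813134/715 + 1348846) + 2937523) = 2131859*(23611756/715 + 2937523) = 2131859*(2123940701/715) = 4527942098893159/715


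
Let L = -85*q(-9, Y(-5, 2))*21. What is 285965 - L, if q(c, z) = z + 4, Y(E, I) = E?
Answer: 284180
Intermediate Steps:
q(c, z) = 4 + z
L = 1785 (L = -85*(4 - 5)*21 = -85*(-1)*21 = 85*21 = 1785)
285965 - L = 285965 - 1*1785 = 285965 - 1785 = 284180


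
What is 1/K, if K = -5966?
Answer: -1/5966 ≈ -0.00016762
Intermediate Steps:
1/K = 1/(-5966) = -1/5966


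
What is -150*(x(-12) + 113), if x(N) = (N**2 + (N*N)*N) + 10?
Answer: 219150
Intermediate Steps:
x(N) = 10 + N**2 + N**3 (x(N) = (N**2 + N**2*N) + 10 = (N**2 + N**3) + 10 = 10 + N**2 + N**3)
-150*(x(-12) + 113) = -150*((10 + (-12)**2 + (-12)**3) + 113) = -150*((10 + 144 - 1728) + 113) = -150*(-1574 + 113) = -150*(-1461) = 219150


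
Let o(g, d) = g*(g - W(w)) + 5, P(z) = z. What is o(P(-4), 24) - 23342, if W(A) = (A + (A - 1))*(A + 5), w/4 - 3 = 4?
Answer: -16061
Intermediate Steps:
w = 28 (w = 12 + 4*4 = 12 + 16 = 28)
W(A) = (-1 + 2*A)*(5 + A) (W(A) = (A + (-1 + A))*(5 + A) = (-1 + 2*A)*(5 + A))
o(g, d) = 5 + g*(-1815 + g) (o(g, d) = g*(g - (-5 + 2*28² + 9*28)) + 5 = g*(g - (-5 + 2*784 + 252)) + 5 = g*(g - (-5 + 1568 + 252)) + 5 = g*(g - 1*1815) + 5 = g*(g - 1815) + 5 = g*(-1815 + g) + 5 = 5 + g*(-1815 + g))
o(P(-4), 24) - 23342 = (5 + (-4)² - 1815*(-4)) - 23342 = (5 + 16 + 7260) - 23342 = 7281 - 23342 = -16061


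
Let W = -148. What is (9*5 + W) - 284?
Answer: -387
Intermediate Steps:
(9*5 + W) - 284 = (9*5 - 148) - 284 = (45 - 148) - 284 = -103 - 284 = -387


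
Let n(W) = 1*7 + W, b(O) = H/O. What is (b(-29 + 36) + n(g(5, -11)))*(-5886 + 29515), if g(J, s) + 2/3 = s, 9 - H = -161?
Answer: 9735148/21 ≈ 4.6358e+5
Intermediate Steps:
H = 170 (H = 9 - 1*(-161) = 9 + 161 = 170)
g(J, s) = -⅔ + s
b(O) = 170/O
n(W) = 7 + W
(b(-29 + 36) + n(g(5, -11)))*(-5886 + 29515) = (170/(-29 + 36) + (7 + (-⅔ - 11)))*(-5886 + 29515) = (170/7 + (7 - 35/3))*23629 = (170*(⅐) - 14/3)*23629 = (170/7 - 14/3)*23629 = (412/21)*23629 = 9735148/21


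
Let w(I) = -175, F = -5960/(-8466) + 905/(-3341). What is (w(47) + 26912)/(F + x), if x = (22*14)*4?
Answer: 378126765861/17429627411 ≈ 21.694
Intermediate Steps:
x = 1232 (x = 308*4 = 1232)
F = 6125315/14142453 (F = -5960*(-1/8466) + 905*(-1/3341) = 2980/4233 - 905/3341 = 6125315/14142453 ≈ 0.43312)
(w(47) + 26912)/(F + x) = (-175 + 26912)/(6125315/14142453 + 1232) = 26737/(17429627411/14142453) = 26737*(14142453/17429627411) = 378126765861/17429627411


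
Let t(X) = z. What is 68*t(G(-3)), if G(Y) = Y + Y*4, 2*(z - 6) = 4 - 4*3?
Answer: 136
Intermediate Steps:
z = 2 (z = 6 + (4 - 4*3)/2 = 6 + (4 - 12)/2 = 6 + (½)*(-8) = 6 - 4 = 2)
G(Y) = 5*Y (G(Y) = Y + 4*Y = 5*Y)
t(X) = 2
68*t(G(-3)) = 68*2 = 136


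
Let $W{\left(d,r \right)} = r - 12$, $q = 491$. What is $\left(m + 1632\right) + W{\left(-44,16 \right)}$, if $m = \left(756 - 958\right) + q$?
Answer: $1925$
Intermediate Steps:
$W{\left(d,r \right)} = -12 + r$ ($W{\left(d,r \right)} = r - 12 = -12 + r$)
$m = 289$ ($m = \left(756 - 958\right) + 491 = -202 + 491 = 289$)
$\left(m + 1632\right) + W{\left(-44,16 \right)} = \left(289 + 1632\right) + \left(-12 + 16\right) = 1921 + 4 = 1925$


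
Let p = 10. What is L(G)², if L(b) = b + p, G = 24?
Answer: 1156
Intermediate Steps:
L(b) = 10 + b (L(b) = b + 10 = 10 + b)
L(G)² = (10 + 24)² = 34² = 1156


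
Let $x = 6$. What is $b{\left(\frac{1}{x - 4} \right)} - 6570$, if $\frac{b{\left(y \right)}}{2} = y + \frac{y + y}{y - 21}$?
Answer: $- \frac{269333}{41} \approx -6569.1$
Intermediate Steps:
$b{\left(y \right)} = 2 y + \frac{4 y}{-21 + y}$ ($b{\left(y \right)} = 2 \left(y + \frac{y + y}{y - 21}\right) = 2 \left(y + \frac{2 y}{-21 + y}\right) = 2 y + \frac{4 y}{-21 + y}$)
$b{\left(\frac{1}{x - 4} \right)} - 6570 = \frac{2 \left(-19 + \frac{1}{6 - 4}\right)}{\left(6 - 4\right) \left(-21 + \frac{1}{6 - 4}\right)} - 6570 = \frac{2 \left(-19 + \frac{1}{2}\right)}{2 \left(-21 + \frac{1}{2}\right)} - 6570 = 2 \cdot \frac{1}{2} \frac{1}{-21 + \frac{1}{2}} \left(-19 + \frac{1}{2}\right) - 6570 = 2 \cdot \frac{1}{2} \frac{1}{- \frac{41}{2}} \left(- \frac{37}{2}\right) - 6570 = 2 \cdot \frac{1}{2} \left(- \frac{2}{41}\right) \left(- \frac{37}{2}\right) - 6570 = \frac{37}{41} - 6570 = - \frac{269333}{41}$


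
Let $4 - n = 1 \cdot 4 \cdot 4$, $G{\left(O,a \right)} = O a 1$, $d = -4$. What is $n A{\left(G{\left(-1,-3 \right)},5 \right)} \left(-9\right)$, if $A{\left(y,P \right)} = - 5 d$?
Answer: $2160$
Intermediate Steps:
$G{\left(O,a \right)} = O a$
$A{\left(y,P \right)} = 20$ ($A{\left(y,P \right)} = \left(-5\right) \left(-4\right) = 20$)
$n = -12$ ($n = 4 - 1 \cdot 4 \cdot 4 = 4 - 4 \cdot 4 = 4 - 16 = -12$)
$n A{\left(G{\left(-1,-3 \right)},5 \right)} \left(-9\right) = \left(-12\right) 20 \left(-9\right) = \left(-240\right) \left(-9\right) = 2160$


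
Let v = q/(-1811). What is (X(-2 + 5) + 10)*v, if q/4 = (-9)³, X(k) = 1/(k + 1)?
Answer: 29889/1811 ≈ 16.504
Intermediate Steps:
X(k) = 1/(1 + k)
q = -2916 (q = 4*(-9)³ = 4*(-729) = -2916)
v = 2916/1811 (v = -2916/(-1811) = -2916*(-1/1811) = 2916/1811 ≈ 1.6102)
(X(-2 + 5) + 10)*v = (1/(1 + (-2 + 5)) + 10)*(2916/1811) = (1/(1 + 3) + 10)*(2916/1811) = (1/4 + 10)*(2916/1811) = (¼ + 10)*(2916/1811) = (41/4)*(2916/1811) = 29889/1811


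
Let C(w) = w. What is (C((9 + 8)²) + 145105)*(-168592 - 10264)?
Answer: -26004589264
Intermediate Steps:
(C((9 + 8)²) + 145105)*(-168592 - 10264) = ((9 + 8)² + 145105)*(-168592 - 10264) = (17² + 145105)*(-178856) = (289 + 145105)*(-178856) = 145394*(-178856) = -26004589264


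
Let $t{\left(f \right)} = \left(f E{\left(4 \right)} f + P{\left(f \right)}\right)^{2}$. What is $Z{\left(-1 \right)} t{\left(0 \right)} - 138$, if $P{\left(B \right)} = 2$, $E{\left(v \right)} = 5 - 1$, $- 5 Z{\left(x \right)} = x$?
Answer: $- \frac{686}{5} \approx -137.2$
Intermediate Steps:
$Z{\left(x \right)} = - \frac{x}{5}$
$E{\left(v \right)} = 4$
$t{\left(f \right)} = \left(2 + 4 f^{2}\right)^{2}$ ($t{\left(f \right)} = \left(f 4 f + 2\right)^{2} = \left(4 f f + 2\right)^{2} = \left(4 f^{2} + 2\right)^{2} = \left(2 + 4 f^{2}\right)^{2}$)
$Z{\left(-1 \right)} t{\left(0 \right)} - 138 = \left(- \frac{1}{5}\right) \left(-1\right) 4 \left(1 + 2 \cdot 0^{2}\right)^{2} - 138 = \frac{4 \left(1 + 2 \cdot 0\right)^{2}}{5} - 138 = \frac{4 \left(1 + 0\right)^{2}}{5} - 138 = \frac{4 \cdot 1^{2}}{5} - 138 = \frac{4 \cdot 1}{5} - 138 = \frac{1}{5} \cdot 4 - 138 = \frac{4}{5} - 138 = - \frac{686}{5}$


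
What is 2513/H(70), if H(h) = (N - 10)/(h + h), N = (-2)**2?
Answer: -175910/3 ≈ -58637.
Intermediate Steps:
N = 4
H(h) = -3/h (H(h) = (4 - 10)/(h + h) = -6*1/(2*h) = -3/h)
2513/H(70) = 2513/((-3/70)) = 2513/((-3*1/70)) = 2513/(-3/70) = 2513*(-70/3) = -175910/3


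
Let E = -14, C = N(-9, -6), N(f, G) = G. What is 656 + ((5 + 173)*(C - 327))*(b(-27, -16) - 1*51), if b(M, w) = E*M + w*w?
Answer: -34556086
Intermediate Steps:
C = -6
b(M, w) = w**2 - 14*M (b(M, w) = -14*M + w*w = -14*M + w**2 = w**2 - 14*M)
656 + ((5 + 173)*(C - 327))*(b(-27, -16) - 1*51) = 656 + ((5 + 173)*(-6 - 327))*(((-16)**2 - 14*(-27)) - 1*51) = 656 + (178*(-333))*((256 + 378) - 51) = 656 - 59274*(634 - 51) = 656 - 59274*583 = 656 - 34556742 = -34556086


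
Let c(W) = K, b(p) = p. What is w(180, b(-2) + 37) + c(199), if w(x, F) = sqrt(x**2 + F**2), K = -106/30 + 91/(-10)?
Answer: -379/30 + 5*sqrt(1345) ≈ 170.74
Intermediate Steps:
K = -379/30 (K = -106*1/30 + 91*(-1/10) = -53/15 - 91/10 = -379/30 ≈ -12.633)
c(W) = -379/30
w(x, F) = sqrt(F**2 + x**2)
w(180, b(-2) + 37) + c(199) = sqrt((-2 + 37)**2 + 180**2) - 379/30 = sqrt(35**2 + 32400) - 379/30 = sqrt(1225 + 32400) - 379/30 = sqrt(33625) - 379/30 = 5*sqrt(1345) - 379/30 = -379/30 + 5*sqrt(1345)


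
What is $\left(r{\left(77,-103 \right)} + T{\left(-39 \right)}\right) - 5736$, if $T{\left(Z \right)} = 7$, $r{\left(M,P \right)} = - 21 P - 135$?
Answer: $-3701$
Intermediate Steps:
$r{\left(M,P \right)} = -135 - 21 P$
$\left(r{\left(77,-103 \right)} + T{\left(-39 \right)}\right) - 5736 = \left(\left(-135 - -2163\right) + 7\right) - 5736 = \left(\left(-135 + 2163\right) + 7\right) - 5736 = \left(2028 + 7\right) - 5736 = 2035 - 5736 = -3701$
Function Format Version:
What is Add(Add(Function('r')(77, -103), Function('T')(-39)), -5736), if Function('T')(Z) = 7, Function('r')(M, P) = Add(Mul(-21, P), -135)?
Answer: -3701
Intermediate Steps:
Function('r')(M, P) = Add(-135, Mul(-21, P))
Add(Add(Function('r')(77, -103), Function('T')(-39)), -5736) = Add(Add(Add(-135, Mul(-21, -103)), 7), -5736) = Add(Add(Add(-135, 2163), 7), -5736) = Add(Add(2028, 7), -5736) = Add(2035, -5736) = -3701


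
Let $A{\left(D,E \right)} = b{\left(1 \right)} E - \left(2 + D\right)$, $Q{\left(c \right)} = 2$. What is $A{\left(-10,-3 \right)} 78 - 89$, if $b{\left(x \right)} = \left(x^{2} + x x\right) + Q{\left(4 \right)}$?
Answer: $-401$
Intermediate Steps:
$b{\left(x \right)} = 2 + 2 x^{2}$ ($b{\left(x \right)} = \left(x^{2} + x x\right) + 2 = \left(x^{2} + x^{2}\right) + 2 = 2 x^{2} + 2 = 2 + 2 x^{2}$)
$A{\left(D,E \right)} = -2 - D + 4 E$ ($A{\left(D,E \right)} = \left(2 + 2 \cdot 1^{2}\right) E - \left(2 + D\right) = \left(2 + 2 \cdot 1\right) E - \left(2 + D\right) = \left(2 + 2\right) E - \left(2 + D\right) = 4 E - \left(2 + D\right) = -2 - D + 4 E$)
$A{\left(-10,-3 \right)} 78 - 89 = \left(-2 - -10 + 4 \left(-3\right)\right) 78 - 89 = \left(-2 + 10 - 12\right) 78 - 89 = \left(-4\right) 78 - 89 = -312 - 89 = -401$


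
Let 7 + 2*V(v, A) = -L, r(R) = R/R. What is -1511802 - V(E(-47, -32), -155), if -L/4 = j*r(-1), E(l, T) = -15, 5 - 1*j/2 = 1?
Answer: -3023629/2 ≈ -1.5118e+6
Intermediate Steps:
j = 8 (j = 10 - 2*1 = 10 - 2 = 8)
r(R) = 1
L = -32 ≈ -32.000
V(v, A) = 25/2 (V(v, A) = -7/2 + (-1*(-32))/2 = -7/2 + (½)*32 = -7/2 + 16 = 25/2)
-1511802 - V(E(-47, -32), -155) = -1511802 - 1*25/2 = -1511802 - 25/2 = -3023629/2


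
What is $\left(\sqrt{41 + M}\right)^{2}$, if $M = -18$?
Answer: $23$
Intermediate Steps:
$\left(\sqrt{41 + M}\right)^{2} = \left(\sqrt{41 - 18}\right)^{2} = \left(\sqrt{23}\right)^{2} = 23$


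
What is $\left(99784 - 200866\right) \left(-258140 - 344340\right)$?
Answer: $60899883360$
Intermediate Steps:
$\left(99784 - 200866\right) \left(-258140 - 344340\right) = \left(99784 - 200866\right) \left(-602480\right) = \left(-101082\right) \left(-602480\right) = 60899883360$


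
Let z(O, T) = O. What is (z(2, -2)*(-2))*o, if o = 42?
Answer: -168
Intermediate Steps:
(z(2, -2)*(-2))*o = (2*(-2))*42 = -4*42 = -168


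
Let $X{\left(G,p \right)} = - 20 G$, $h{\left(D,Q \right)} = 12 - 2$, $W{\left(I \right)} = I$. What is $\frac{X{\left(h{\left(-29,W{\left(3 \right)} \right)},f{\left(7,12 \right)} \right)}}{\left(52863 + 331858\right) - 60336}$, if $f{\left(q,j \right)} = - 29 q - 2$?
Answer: $- \frac{40}{64877} \approx -0.00061655$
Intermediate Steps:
$h{\left(D,Q \right)} = 10$
$f{\left(q,j \right)} = -2 - 29 q$
$\frac{X{\left(h{\left(-29,W{\left(3 \right)} \right)},f{\left(7,12 \right)} \right)}}{\left(52863 + 331858\right) - 60336} = \frac{\left(-20\right) 10}{\left(52863 + 331858\right) - 60336} = - \frac{200}{384721 - 60336} = - \frac{200}{324385} = \left(-200\right) \frac{1}{324385} = - \frac{40}{64877}$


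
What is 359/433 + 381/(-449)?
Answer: -3782/194417 ≈ -0.019453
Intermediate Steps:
359/433 + 381/(-449) = 359*(1/433) + 381*(-1/449) = 359/433 - 381/449 = -3782/194417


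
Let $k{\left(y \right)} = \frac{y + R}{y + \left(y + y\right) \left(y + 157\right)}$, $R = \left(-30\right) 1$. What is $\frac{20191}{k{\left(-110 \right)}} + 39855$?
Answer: $\frac{21657565}{14} \approx 1.547 \cdot 10^{6}$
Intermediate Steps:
$R = -30$
$k{\left(y \right)} = \frac{-30 + y}{y + 2 y \left(157 + y\right)}$ ($k{\left(y \right)} = \frac{y - 30}{y + \left(y + y\right) \left(y + 157\right)} = \frac{-30 + y}{y + 2 y \left(157 + y\right)}$)
$\frac{20191}{k{\left(-110 \right)}} + 39855 = \frac{20191}{\frac{1}{-110} \frac{1}{315 + 2 \left(-110\right)} \left(-30 - 110\right)} + 39855 = \frac{20191}{\left(- \frac{1}{110}\right) \frac{1}{315 - 220} \left(-140\right)} + 39855 = \frac{20191}{\left(- \frac{1}{110}\right) \frac{1}{95} \left(-140\right)} + 39855 = \frac{20191}{\frac{14}{1045}} + 39855 = 20191 \cdot \frac{1045}{14} + 39855 = \frac{21099595}{14} + 39855 = \frac{21657565}{14}$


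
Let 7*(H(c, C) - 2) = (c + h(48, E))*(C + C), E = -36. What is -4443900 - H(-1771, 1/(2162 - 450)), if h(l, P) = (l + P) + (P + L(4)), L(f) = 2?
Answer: -26627858991/5992 ≈ -4.4439e+6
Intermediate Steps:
h(l, P) = 2 + l + 2*P (h(l, P) = (l + P) + (P + 2) = (P + l) + (2 + P) = 2 + l + 2*P)
H(c, C) = 2 + 2*C*(-22 + c)/7 (H(c, C) = 2 + ((c + (2 + 48 + 2*(-36)))*(C + C))/7 = 2 + ((c + (2 + 48 - 72))*(2*C))/7 = 2 + ((c - 22)*(2*C))/7 = 2 + ((-22 + c)*(2*C))/7 = 2 + (2*C*(-22 + c))/7 = 2 + 2*C*(-22 + c)/7)
-4443900 - H(-1771, 1/(2162 - 450)) = -4443900 - (2 - 44/(7*(2162 - 450)) + (2/7)*(-1771)/(2162 - 450)) = -4443900 - (2 - 44/7/1712 + (2/7)*(-1771)/1712) = -4443900 - (2 - 44/7*1/1712 + (2/7)*(1/1712)*(-1771)) = -4443900 - (2 - 11/2996 - 253/856) = -4443900 - 1*10191/5992 = -4443900 - 10191/5992 = -26627858991/5992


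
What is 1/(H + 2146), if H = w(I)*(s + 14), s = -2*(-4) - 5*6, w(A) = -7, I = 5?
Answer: 1/2202 ≈ 0.00045413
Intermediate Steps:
s = -22 (s = 8 - 30 = -22)
H = 56 (H = -7*(-22 + 14) = -7*(-8) = 56)
1/(H + 2146) = 1/(56 + 2146) = 1/2202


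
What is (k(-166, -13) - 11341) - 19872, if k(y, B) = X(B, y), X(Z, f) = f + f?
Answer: -31545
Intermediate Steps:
X(Z, f) = 2*f
k(y, B) = 2*y
(k(-166, -13) - 11341) - 19872 = (2*(-166) - 11341) - 19872 = (-332 - 11341) - 19872 = -11673 - 19872 = -31545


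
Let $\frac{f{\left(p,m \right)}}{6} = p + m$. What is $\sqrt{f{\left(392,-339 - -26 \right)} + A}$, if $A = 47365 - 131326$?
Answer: $i \sqrt{83487} \approx 288.94 i$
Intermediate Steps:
$f{\left(p,m \right)} = 6 m + 6 p$ ($f{\left(p,m \right)} = 6 \left(p + m\right) = 6 \left(m + p\right) = 6 m + 6 p$)
$A = -83961$ ($A = 47365 - 131326 = -83961$)
$\sqrt{f{\left(392,-339 - -26 \right)} + A} = \sqrt{\left(6 \left(-339 - -26\right) + 6 \cdot 392\right) - 83961} = \sqrt{\left(6 \left(-339 + 26\right) + 2352\right) - 83961} = \sqrt{\left(6 \left(-313\right) + 2352\right) - 83961} = \sqrt{\left(-1878 + 2352\right) - 83961} = \sqrt{474 - 83961} = \sqrt{-83487} = i \sqrt{83487}$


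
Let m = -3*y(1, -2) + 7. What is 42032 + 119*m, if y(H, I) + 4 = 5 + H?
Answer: 42151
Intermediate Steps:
y(H, I) = 1 + H (y(H, I) = -4 + (5 + H) = 1 + H)
m = 1 (m = -3*(1 + 1) + 7 = -3*2 + 7 = -6 + 7 = 1)
42032 + 119*m = 42032 + 119*1 = 42032 + 119 = 42151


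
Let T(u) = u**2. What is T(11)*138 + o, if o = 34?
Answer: 16732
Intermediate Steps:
T(11)*138 + o = 11**2*138 + 34 = 121*138 + 34 = 16698 + 34 = 16732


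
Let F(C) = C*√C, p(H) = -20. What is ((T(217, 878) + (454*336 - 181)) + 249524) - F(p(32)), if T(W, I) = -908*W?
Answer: 204851 + 40*I*√5 ≈ 2.0485e+5 + 89.443*I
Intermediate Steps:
F(C) = C^(3/2)
((T(217, 878) + (454*336 - 181)) + 249524) - F(p(32)) = ((-908*217 + (454*336 - 181)) + 249524) - (-20)^(3/2) = ((-197036 + (152544 - 181)) + 249524) - (-40)*I*√5 = ((-197036 + 152363) + 249524) + 40*I*√5 = (-44673 + 249524) + 40*I*√5 = 204851 + 40*I*√5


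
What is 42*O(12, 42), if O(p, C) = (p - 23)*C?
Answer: -19404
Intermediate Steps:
O(p, C) = C*(-23 + p) (O(p, C) = (-23 + p)*C = C*(-23 + p))
42*O(12, 42) = 42*(42*(-23 + 12)) = 42*(42*(-11)) = 42*(-462) = -19404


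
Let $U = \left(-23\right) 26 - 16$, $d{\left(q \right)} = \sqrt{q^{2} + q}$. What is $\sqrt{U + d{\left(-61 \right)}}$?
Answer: $\sqrt{-614 + 2 \sqrt{915}} \approx 23.527 i$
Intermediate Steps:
$d{\left(q \right)} = \sqrt{q + q^{2}}$
$U = -614$ ($U = -598 - 16 = -614$)
$\sqrt{U + d{\left(-61 \right)}} = \sqrt{-614 + \sqrt{- 61 \left(1 - 61\right)}} = \sqrt{-614 + \sqrt{\left(-61\right) \left(-60\right)}} = \sqrt{-614 + \sqrt{3660}} = \sqrt{-614 + 2 \sqrt{915}}$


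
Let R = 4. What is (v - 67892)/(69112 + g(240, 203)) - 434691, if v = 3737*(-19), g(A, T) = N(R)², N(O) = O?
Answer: -30049458343/69128 ≈ -4.3469e+5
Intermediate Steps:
g(A, T) = 16 (g(A, T) = 4² = 16)
v = -71003
(v - 67892)/(69112 + g(240, 203)) - 434691 = (-71003 - 67892)/(69112 + 16) - 434691 = -138895/69128 - 434691 = -30049458343/69128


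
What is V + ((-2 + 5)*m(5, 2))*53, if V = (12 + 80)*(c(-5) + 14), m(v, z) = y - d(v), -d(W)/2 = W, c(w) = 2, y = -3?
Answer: 2585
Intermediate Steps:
d(W) = -2*W
m(v, z) = -3 + 2*v (m(v, z) = -3 - (-2)*v = -3 + 2*v)
V = 1472 (V = (12 + 80)*(2 + 14) = 92*16 = 1472)
V + ((-2 + 5)*m(5, 2))*53 = 1472 + ((-2 + 5)*(-3 + 2*5))*53 = 1472 + (3*(-3 + 10))*53 = 1472 + (3*7)*53 = 1472 + 21*53 = 1472 + 1113 = 2585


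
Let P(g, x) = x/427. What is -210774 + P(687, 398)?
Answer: -90000100/427 ≈ -2.1077e+5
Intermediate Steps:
P(g, x) = x/427 (P(g, x) = x*(1/427) = x/427)
-210774 + P(687, 398) = -210774 + (1/427)*398 = -210774 + 398/427 = -90000100/427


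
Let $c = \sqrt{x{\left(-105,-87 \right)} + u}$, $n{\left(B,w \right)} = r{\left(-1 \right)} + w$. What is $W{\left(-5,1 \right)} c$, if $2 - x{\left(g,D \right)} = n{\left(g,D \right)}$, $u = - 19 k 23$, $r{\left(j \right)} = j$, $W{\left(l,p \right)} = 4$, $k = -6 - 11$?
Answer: $4 \sqrt{7519} \approx 346.85$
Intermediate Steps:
$k = -17$
$n{\left(B,w \right)} = -1 + w$
$u = 7429$ ($u = \left(-19\right) \left(-17\right) 23 = 323 \cdot 23 = 7429$)
$x{\left(g,D \right)} = 3 - D$ ($x{\left(g,D \right)} = 2 - \left(-1 + D\right) = 3 - D$)
$c = \sqrt{7519}$ ($c = \sqrt{\left(3 - -87\right) + 7429} = \sqrt{\left(3 + 87\right) + 7429} = \sqrt{90 + 7429} = \sqrt{7519} \approx 86.712$)
$W{\left(-5,1 \right)} c = 4 \sqrt{7519}$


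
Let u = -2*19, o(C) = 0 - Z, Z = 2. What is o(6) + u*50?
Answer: -1902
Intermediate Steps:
o(C) = -2 (o(C) = 0 - 1*2 = 0 - 2 = -2)
u = -38
o(6) + u*50 = -2 - 38*50 = -2 - 1900 = -1902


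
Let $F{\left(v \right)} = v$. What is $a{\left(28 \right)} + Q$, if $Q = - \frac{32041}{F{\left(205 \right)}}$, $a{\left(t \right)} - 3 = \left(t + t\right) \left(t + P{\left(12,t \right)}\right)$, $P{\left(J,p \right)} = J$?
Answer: $\frac{427774}{205} \approx 2086.7$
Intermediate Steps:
$a{\left(t \right)} = 3 + 2 t \left(12 + t\right)$ ($a{\left(t \right)} = 3 + \left(t + t\right) \left(t + 12\right) = 3 + 2 t \left(12 + t\right)$)
$Q = - \frac{32041}{205} \approx -156.3$
$a{\left(28 \right)} + Q = \left(3 + 2 \cdot 28^{2} + 24 \cdot 28\right) - \frac{32041}{205} = \left(3 + 2 \cdot 784 + 672\right) - \frac{32041}{205} = \left(3 + 1568 + 672\right) - \frac{32041}{205} = 2243 - \frac{32041}{205} = \frac{427774}{205}$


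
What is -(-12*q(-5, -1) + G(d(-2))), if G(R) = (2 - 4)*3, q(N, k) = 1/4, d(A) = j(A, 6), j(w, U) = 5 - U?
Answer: 9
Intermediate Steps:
d(A) = -1 (d(A) = 5 - 1*6 = 5 - 6 = -1)
q(N, k) = ¼
G(R) = -6 (G(R) = -2*3 = -6)
-(-12*q(-5, -1) + G(d(-2))) = -(-12*¼ - 6) = -(-3 - 6) = -1*(-9) = 9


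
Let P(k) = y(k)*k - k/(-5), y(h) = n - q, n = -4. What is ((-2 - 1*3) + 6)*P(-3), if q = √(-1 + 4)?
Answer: 57/5 + 3*√3 ≈ 16.596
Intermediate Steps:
q = √3 ≈ 1.7320
y(h) = -4 - √3
P(k) = k/5 + k*(-4 - √3) (P(k) = (-4 - √3)*k - k/(-5) = k*(-4 - √3) - k*(-1)/5 = k*(-4 - √3) - (-1)*k/5 = k*(-4 - √3) + k/5 = k/5 + k*(-4 - √3))
((-2 - 1*3) + 6)*P(-3) = ((-2 - 1*3) + 6)*(-⅕*(-3)*(19 + 5*√3)) = ((-2 - 3) + 6)*(57/5 + 3*√3) = (-5 + 6)*(57/5 + 3*√3) = 1*(57/5 + 3*√3) = 57/5 + 3*√3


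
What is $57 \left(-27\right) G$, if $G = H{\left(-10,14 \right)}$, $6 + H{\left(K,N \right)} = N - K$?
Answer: $-27702$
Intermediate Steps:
$H{\left(K,N \right)} = -6 + N - K$ ($H{\left(K,N \right)} = -6 - \left(K - N\right) = -6 + N - K$)
$G = 18$ ($G = -6 + 14 - -10 = -6 + 14 + 10 = 18$)
$57 \left(-27\right) G = 57 \left(-27\right) 18 = \left(-1539\right) 18 = -27702$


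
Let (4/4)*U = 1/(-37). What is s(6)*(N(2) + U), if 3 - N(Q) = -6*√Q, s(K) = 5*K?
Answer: 3300/37 + 180*√2 ≈ 343.75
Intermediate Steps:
N(Q) = 3 + 6*√Q (N(Q) = 3 - (-6)*√Q = 3 + 6*√Q)
U = -1/37 (U = 1/(-37) = -1/37 ≈ -0.027027)
s(6)*(N(2) + U) = (5*6)*((3 + 6*√2) - 1/37) = 30*(110/37 + 6*√2) = 3300/37 + 180*√2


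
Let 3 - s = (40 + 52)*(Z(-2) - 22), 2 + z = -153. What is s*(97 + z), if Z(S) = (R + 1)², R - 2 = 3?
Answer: 74530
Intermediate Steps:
z = -155 (z = -2 - 153 = -155)
R = 5 (R = 2 + 3 = 5)
Z(S) = 36 (Z(S) = (5 + 1)² = 6² = 36)
s = -1285 (s = 3 - (40 + 52)*(36 - 22) = 3 - 92*14 = 3 - 1*1288 = 3 - 1288 = -1285)
s*(97 + z) = -1285*(97 - 155) = -1285*(-58) = 74530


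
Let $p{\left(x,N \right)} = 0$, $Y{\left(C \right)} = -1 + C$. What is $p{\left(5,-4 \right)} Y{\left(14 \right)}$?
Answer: $0$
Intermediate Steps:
$p{\left(5,-4 \right)} Y{\left(14 \right)} = 0 \left(-1 + 14\right) = 0 \cdot 13 = 0$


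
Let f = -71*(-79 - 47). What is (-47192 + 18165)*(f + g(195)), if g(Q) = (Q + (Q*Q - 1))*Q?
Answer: -216589343577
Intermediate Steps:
f = 8946 (f = -71*(-126) = 8946)
g(Q) = Q*(-1 + Q + Q²) (g(Q) = (Q + (Q² - 1))*Q = (Q + (-1 + Q²))*Q = (-1 + Q + Q²)*Q = Q*(-1 + Q + Q²))
(-47192 + 18165)*(f + g(195)) = (-47192 + 18165)*(8946 + 195*(-1 + 195 + 195²)) = -29027*(8946 + 195*(-1 + 195 + 38025)) = -29027*(8946 + 195*38219) = -29027*(8946 + 7452705) = -29027*7461651 = -216589343577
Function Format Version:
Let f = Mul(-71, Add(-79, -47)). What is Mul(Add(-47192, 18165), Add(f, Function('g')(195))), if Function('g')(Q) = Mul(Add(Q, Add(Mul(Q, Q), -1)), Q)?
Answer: -216589343577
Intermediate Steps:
f = 8946 (f = Mul(-71, -126) = 8946)
Function('g')(Q) = Mul(Q, Add(-1, Q, Pow(Q, 2))) (Function('g')(Q) = Mul(Add(Q, Add(Pow(Q, 2), -1)), Q) = Mul(Add(Q, Add(-1, Pow(Q, 2))), Q) = Mul(Add(-1, Q, Pow(Q, 2)), Q) = Mul(Q, Add(-1, Q, Pow(Q, 2))))
Mul(Add(-47192, 18165), Add(f, Function('g')(195))) = Mul(Add(-47192, 18165), Add(8946, Mul(195, Add(-1, 195, Pow(195, 2))))) = Mul(-29027, Add(8946, Mul(195, Add(-1, 195, 38025)))) = Mul(-29027, Add(8946, Mul(195, 38219))) = Mul(-29027, Add(8946, 7452705)) = Mul(-29027, 7461651) = -216589343577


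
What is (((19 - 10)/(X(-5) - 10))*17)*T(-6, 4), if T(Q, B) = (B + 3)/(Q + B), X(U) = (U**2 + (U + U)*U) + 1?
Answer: -357/44 ≈ -8.1136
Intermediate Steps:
X(U) = 1 + 3*U**2 (X(U) = (U**2 + (2*U)*U) + 1 = (U**2 + 2*U**2) + 1 = 3*U**2 + 1 = 1 + 3*U**2)
T(Q, B) = (3 + B)/(B + Q)
(((19 - 10)/(X(-5) - 10))*17)*T(-6, 4) = (((19 - 10)/((1 + 3*(-5)**2) - 10))*17)*((3 + 4)/(4 - 6)) = ((9/((1 + 3*25) - 10))*17)*(7/(-2)) = ((9/((1 + 75) - 10))*17)*(-1/2*7) = ((9/(76 - 10))*17)*(-7/2) = ((9/66)*17)*(-7/2) = ((9*(1/66))*17)*(-7/2) = ((3/22)*17)*(-7/2) = (51/22)*(-7/2) = -357/44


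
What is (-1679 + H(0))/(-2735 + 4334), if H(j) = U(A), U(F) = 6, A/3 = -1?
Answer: -1673/1599 ≈ -1.0463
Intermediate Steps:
A = -3 (A = 3*(-1) = -3)
H(j) = 6
(-1679 + H(0))/(-2735 + 4334) = (-1679 + 6)/(-2735 + 4334) = -1673/1599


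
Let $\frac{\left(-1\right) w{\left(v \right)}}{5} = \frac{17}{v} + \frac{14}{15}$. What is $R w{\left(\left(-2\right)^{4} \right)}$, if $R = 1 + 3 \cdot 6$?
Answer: $- \frac{9101}{48} \approx -189.6$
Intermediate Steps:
$w{\left(v \right)} = - \frac{14}{3} - \frac{85}{v}$ ($w{\left(v \right)} = - 5 \left(\frac{17}{v} + \frac{14}{15}\right) = - 5 \left(\frac{14}{15} + \frac{17}{v}\right) = - \frac{14}{3} - \frac{85}{v}$)
$R = 19$ ($R = 1 + 18 = 19$)
$R w{\left(\left(-2\right)^{4} \right)} = 19 \left(- \frac{14}{3} - \frac{85}{\left(-2\right)^{4}}\right) = 19 \left(- \frac{14}{3} - \frac{85}{16}\right) = 19 \left(- \frac{479}{48}\right) = - \frac{9101}{48}$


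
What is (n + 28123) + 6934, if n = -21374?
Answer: 13683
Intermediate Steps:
(n + 28123) + 6934 = (-21374 + 28123) + 6934 = 6749 + 6934 = 13683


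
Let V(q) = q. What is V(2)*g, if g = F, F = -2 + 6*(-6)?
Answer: -76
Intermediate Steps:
F = -38 (F = -2 - 36 = -38)
g = -38
V(2)*g = 2*(-38) = -76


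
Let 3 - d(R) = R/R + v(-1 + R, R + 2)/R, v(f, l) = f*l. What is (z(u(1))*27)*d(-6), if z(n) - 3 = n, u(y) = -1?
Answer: 360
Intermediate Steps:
z(n) = 3 + n
d(R) = 2 - (-1 + R)*(2 + R)/R (d(R) = 3 - (R/R + ((-1 + R)*(R + 2))/R) = 3 - (1 + ((-1 + R)*(2 + R))/R) = 3 - (1 + (-1 + R)*(2 + R)/R) = 3 + (-1 - (-1 + R)*(2 + R)/R) = 2 - (-1 + R)*(2 + R)/R)
(z(u(1))*27)*d(-6) = ((3 - 1)*27)*(1 - 1*(-6) + 2/(-6)) = (2*27)*(1 + 6 + 2*(-⅙)) = 54*(1 + 6 - ⅓) = 54*(20/3) = 360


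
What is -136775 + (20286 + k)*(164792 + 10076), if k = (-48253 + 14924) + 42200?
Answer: 5098489501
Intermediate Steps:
k = 8871 (k = -33329 + 42200 = 8871)
-136775 + (20286 + k)*(164792 + 10076) = -136775 + (20286 + 8871)*(164792 + 10076) = -136775 + 29157*174868 = -136775 + 5098626276 = 5098489501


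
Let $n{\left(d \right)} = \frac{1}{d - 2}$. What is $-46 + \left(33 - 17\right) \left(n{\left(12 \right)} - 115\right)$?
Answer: $- \frac{9422}{5} \approx -1884.4$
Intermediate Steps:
$n{\left(d \right)} = \frac{1}{-2 + d}$
$-46 + \left(33 - 17\right) \left(n{\left(12 \right)} - 115\right) = -46 + \left(33 - 17\right) \left(\frac{1}{-2 + 12} - 115\right) = -46 + 16 \left(\frac{1}{10} - 115\right) = -46 + 16 \left(- \frac{1149}{10}\right) = -46 - \frac{9192}{5} = - \frac{9422}{5}$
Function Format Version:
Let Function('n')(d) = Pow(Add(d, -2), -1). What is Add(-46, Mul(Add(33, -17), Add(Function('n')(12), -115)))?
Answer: Rational(-9422, 5) ≈ -1884.4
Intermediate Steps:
Function('n')(d) = Pow(Add(-2, d), -1)
Add(-46, Mul(Add(33, -17), Add(Function('n')(12), -115))) = Add(-46, Mul(Add(33, -17), Add(Pow(Add(-2, 12), -1), -115))) = Add(-46, Mul(16, Add(Pow(10, -1), -115))) = Add(-46, Mul(16, Add(Rational(1, 10), -115))) = Add(-46, Mul(16, Rational(-1149, 10))) = Add(-46, Rational(-9192, 5)) = Rational(-9422, 5)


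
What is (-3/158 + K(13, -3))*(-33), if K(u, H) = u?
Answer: -67683/158 ≈ -428.37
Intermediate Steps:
(-3/158 + K(13, -3))*(-33) = (-3/158 + 13)*(-33) = (2051/158)*(-33) = -67683/158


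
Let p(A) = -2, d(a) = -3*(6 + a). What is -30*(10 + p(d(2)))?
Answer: -240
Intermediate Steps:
d(a) = -18 - 3*a
-30*(10 + p(d(2))) = -30*(10 - 2) = -30*8 = -240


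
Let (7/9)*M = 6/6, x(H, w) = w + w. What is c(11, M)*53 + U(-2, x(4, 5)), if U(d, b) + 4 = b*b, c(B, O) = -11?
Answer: -487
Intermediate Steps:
x(H, w) = 2*w
M = 9/7 (M = 9*(6/6)/7 = 9*(6*(1/6))/7 = (9/7)*1 = 9/7 ≈ 1.2857)
U(d, b) = -4 + b**2 (U(d, b) = -4 + b*b = -4 + b**2)
c(11, M)*53 + U(-2, x(4, 5)) = -11*53 + (-4 + (2*5)**2) = -583 + (-4 + 10**2) = -583 + (-4 + 100) = -583 + 96 = -487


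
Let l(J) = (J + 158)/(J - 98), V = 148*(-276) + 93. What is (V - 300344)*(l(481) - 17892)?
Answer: 2337209324703/383 ≈ 6.1024e+9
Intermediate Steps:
V = -40755 (V = -40848 + 93 = -40755)
l(J) = (158 + J)/(-98 + J)
(V - 300344)*(l(481) - 17892) = (-40755 - 300344)*((158 + 481)/(-98 + 481) - 17892) = -341099*(639/383 - 17892) = -341099*(-6851997/383) = 2337209324703/383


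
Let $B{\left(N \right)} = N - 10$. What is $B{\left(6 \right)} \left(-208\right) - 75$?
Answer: $757$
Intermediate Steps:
$B{\left(N \right)} = -10 + N$
$B{\left(6 \right)} \left(-208\right) - 75 = \left(-10 + 6\right) \left(-208\right) - 75 = \left(-4\right) \left(-208\right) - 75 = 832 - 75 = 757$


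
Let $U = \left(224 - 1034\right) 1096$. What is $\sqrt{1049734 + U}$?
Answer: $\sqrt{161974} \approx 402.46$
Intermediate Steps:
$U = -887760$ ($U = \left(-810\right) 1096 = -887760$)
$\sqrt{1049734 + U} = \sqrt{1049734 - 887760} = \sqrt{161974}$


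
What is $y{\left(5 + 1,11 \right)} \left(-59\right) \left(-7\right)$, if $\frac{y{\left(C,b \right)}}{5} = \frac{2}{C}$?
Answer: $\frac{2065}{3} \approx 688.33$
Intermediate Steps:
$y{\left(C,b \right)} = \frac{10}{C}$ ($y{\left(C,b \right)} = 5 \frac{2}{C} = \frac{10}{C}$)
$y{\left(5 + 1,11 \right)} \left(-59\right) \left(-7\right) = \frac{10}{5 + 1} \left(-59\right) \left(-7\right) = \frac{10}{6} \left(-59\right) \left(-7\right) = 10 \cdot \frac{1}{6} \left(-59\right) \left(-7\right) = \frac{5}{3} \left(-59\right) \left(-7\right) = \left(- \frac{295}{3}\right) \left(-7\right) = \frac{2065}{3}$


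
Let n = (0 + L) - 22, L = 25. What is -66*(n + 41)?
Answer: -2904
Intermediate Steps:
n = 3 (n = (0 + 25) - 22 = 25 - 22 = 3)
-66*(n + 41) = -66*(3 + 41) = -66*44 = -2904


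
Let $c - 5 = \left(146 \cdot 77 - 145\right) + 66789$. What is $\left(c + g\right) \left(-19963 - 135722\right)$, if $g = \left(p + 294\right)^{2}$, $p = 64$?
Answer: $-32079672675$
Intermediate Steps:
$c = 77891$ ($c = 5 + \left(\left(146 \cdot 77 - 145\right) + 66789\right) = 5 + \left(\left(11242 - 145\right) + 66789\right) = 5 + \left(11097 + 66789\right) = 5 + 77886 = 77891$)
$g = 128164$ ($g = \left(64 + 294\right)^{2} = 358^{2} = 128164$)
$\left(c + g\right) \left(-19963 - 135722\right) = \left(77891 + 128164\right) \left(-19963 - 135722\right) = 206055 \left(-155685\right) = -32079672675$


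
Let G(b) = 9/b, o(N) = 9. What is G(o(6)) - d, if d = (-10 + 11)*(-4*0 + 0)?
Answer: 1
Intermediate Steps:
d = 0 (d = 1*(0 + 0) = 1*0 = 0)
G(o(6)) - d = 9/9 - 1*0 = 9*(1/9) + 0 = 1 + 0 = 1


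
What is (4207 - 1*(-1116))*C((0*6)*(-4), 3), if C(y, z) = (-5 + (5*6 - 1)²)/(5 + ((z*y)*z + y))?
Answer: 4450028/5 ≈ 8.9001e+5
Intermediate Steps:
C(y, z) = 836/(5 + y + y*z²) (C(y, z) = (-5 + (30 - 1)²)/(5 + ((y*z)*z + y)) = (-5 + 29²)/(5 + (y*z² + y)) = (-5 + 841)/(5 + (y + y*z²)) = 836/(5 + y + y*z²))
(4207 - 1*(-1116))*C((0*6)*(-4), 3) = (4207 - 1*(-1116))*(836/(5 + (0*6)*(-4) + ((0*6)*(-4))*3²)) = (4207 + 1116)*(836/(5 + 0*(-4) + (0*(-4))*9)) = 5323*(836/(5 + 0 + 0*9)) = 5323*(836/(5 + 0 + 0)) = 5323*(836/5) = 4450028/5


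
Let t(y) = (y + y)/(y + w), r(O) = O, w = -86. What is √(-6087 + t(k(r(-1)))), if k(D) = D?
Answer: I*√46072329/87 ≈ 78.019*I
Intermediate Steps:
t(y) = 2*y/(-86 + y) (t(y) = (y + y)/(y - 86) = (2*y)/(-86 + y) = 2*y/(-86 + y))
√(-6087 + t(k(r(-1)))) = √(-6087 + 2*(-1)/(-86 - 1)) = √(-6087 + 2*(-1)/(-87)) = √(-6087 + 2*(-1)*(-1/87)) = √(-6087 + 2/87) = √(-529567/87) = I*√46072329/87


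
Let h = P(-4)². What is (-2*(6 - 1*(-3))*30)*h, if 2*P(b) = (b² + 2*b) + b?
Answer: -2160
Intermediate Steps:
P(b) = b²/2 + 3*b/2 (P(b) = ((b² + 2*b) + b)/2 = (b² + 3*b)/2 = b²/2 + 3*b/2)
h = 4 (h = ((½)*(-4)*(3 - 4))² = ((½)*(-4)*(-1))² = 2² = 4)
(-2*(6 - 1*(-3))*30)*h = (-2*(6 - 1*(-3))*30)*4 = (-2*(6 + 3)*30)*4 = (-2*9*30)*4 = -18*30*4 = -540*4 = -2160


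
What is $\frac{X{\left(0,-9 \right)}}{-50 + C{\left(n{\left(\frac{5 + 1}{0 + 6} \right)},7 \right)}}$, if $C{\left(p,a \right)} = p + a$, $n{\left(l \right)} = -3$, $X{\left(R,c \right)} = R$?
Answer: $0$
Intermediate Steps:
$C{\left(p,a \right)} = a + p$
$\frac{X{\left(0,-9 \right)}}{-50 + C{\left(n{\left(\frac{5 + 1}{0 + 6} \right)},7 \right)}} = \frac{0}{-50 + \left(7 - 3\right)} = \frac{0}{-50 + 4} = \frac{0}{-46} = 0 \left(- \frac{1}{46}\right) = 0$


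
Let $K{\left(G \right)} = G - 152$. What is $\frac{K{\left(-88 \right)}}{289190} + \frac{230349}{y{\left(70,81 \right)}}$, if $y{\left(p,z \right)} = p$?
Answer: $\frac{951637293}{289190} \approx 3290.7$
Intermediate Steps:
$K{\left(G \right)} = -152 + G$ ($K{\left(G \right)} = G - 152 = -152 + G$)
$\frac{K{\left(-88 \right)}}{289190} + \frac{230349}{y{\left(70,81 \right)}} = \frac{-152 - 88}{289190} + \frac{230349}{70} = \left(-240\right) \frac{1}{289190} + 230349 \cdot \frac{1}{70} = - \frac{24}{28919} + \frac{32907}{10} = \frac{951637293}{289190}$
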